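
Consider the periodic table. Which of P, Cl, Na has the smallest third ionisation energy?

After 2 electrons have been removed, what remains? P²⁺ still has 3 valence electrons; Cl²⁺ still has 5 valence electrons; Na²⁺ is already 1 electron into the core.
Breaking into a closed-shell core is much more expensive than removing a leftover valence electron — Na has the largest IE_3 here.
Valence configurations: P²⁺ [Ne]3s²3p¹, Cl²⁺ [Ne]3s²3p³.
Approximate IE_3 values (kJ/mol): P 2914, Cl 3822, Na 6910.
Hence IE_3: P < Cl < Na.

P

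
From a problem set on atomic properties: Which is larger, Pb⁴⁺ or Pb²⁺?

Pb²⁺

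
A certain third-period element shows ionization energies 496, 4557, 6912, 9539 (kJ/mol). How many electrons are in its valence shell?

1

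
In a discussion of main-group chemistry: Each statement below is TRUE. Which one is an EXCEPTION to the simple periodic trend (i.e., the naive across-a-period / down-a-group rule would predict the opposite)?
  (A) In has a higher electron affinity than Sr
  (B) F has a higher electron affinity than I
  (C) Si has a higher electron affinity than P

The general trend: electron affinity increases across a period and decreases down a group.
(A) In (period 5, group 13) vs Sr (period 5, group 2): the stated order agrees with the simple trend.
(B) F (period 2, group 17) vs I (period 5, group 17): the stated order agrees with the simple trend.
(C) Si (period 3, group 14) vs P (period 3, group 15): the stated order contradicts the simple trend.
The exception is (C): adding an electron to P's half-filled 3p³ is unfavourable, so Si (3p²) has the more exothermic EA.

(C)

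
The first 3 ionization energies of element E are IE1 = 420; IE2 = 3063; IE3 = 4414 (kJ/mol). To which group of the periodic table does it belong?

Group 1

Look for the largest jump between consecutive ionization energies: IE2/IE1 ≈ 7.3, far larger than any earlier ratio.
That jump marks the point where a core electron is being removed. So the atom has 1 valence electron.
A main-group element with 1 valence electron is in group 1.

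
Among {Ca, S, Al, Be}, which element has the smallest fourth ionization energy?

S

After 3 electrons have been removed, what remains? Ca³⁺ is already 1 electron into the core; S³⁺ still has 3 valence electrons; Al³⁺ is the bare [Ne] core; Be³⁺ is already 1 electron into the core.
Pulling an electron out of a noble-gas core costs far more than removing a remaining valence electron, so Ca, Al and Be sit at the high end of IE_4.
Approximate IE_4 values (kJ/mol): Ca 6491, S 4556, Al 11577, Be 21007.
Putting it together, IE_4: S < Ca < Al < Be.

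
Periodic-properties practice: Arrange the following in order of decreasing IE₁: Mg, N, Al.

Across a period the outer electron is held more tightly (higher IE₁); down a group it sits in a higher shell, more shielded, and comes off more easily.
Here both period and group differ, so the two effects have to be weighed against each other.
Mg > Al: this pair runs against the simple trend — see the exception note.
N > Mg: relative to Mg, both the across-period and down-group shifts push N's first ionization energy up.
Note the exception: Mg has a higher first ionization energy than Al, contrary to the simple trend — Al's single 3p electron is easier to remove than one from Mg's filled 3s².
Tabulated first ionization energy (kJ/mol): N 1402, Mg 738, Al 578.
So from highest to lowest: N > Mg > Al.

N, Mg, Al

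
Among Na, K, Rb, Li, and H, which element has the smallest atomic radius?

H

H is in period 1, group 1; Li is in period 2, group 1; Na is in period 3, group 1; K is in period 4, group 1; Rb is in period 5, group 1.
Atomic radius shrinks across a period as nuclear charge pulls the same shell inward, and grows down a group as new shells are added.
All are in group 1, so atomic radius increases down the group.
The smallest atomic radius among these belongs to H.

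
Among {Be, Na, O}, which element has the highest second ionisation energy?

Na

After 1 electron has been removed, what remains? Be⁺ still has 1 valence electron; Na⁺ is the bare [Ne] core; O⁺ still has 5 valence electrons.
Breaking into a closed-shell core is much more expensive than removing a leftover valence electron — Na has the largest IE_2 here.
Valence configurations: Be⁺ [He]2s¹, O⁺ [He]2s²2p³.
The numbers (kJ/mol): Be 1757, Na 4562, O 3388.
So the second ionization energies run Be < O < Na.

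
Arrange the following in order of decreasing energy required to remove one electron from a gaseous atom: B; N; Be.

First ionization energy rises across a period (greater Z_eff holds electrons more tightly) and falls down a group (valence electrons are farther from the nucleus).
All lie in period 2; the across-period trend (first ionization energy increases left to right) applies, with the exception below.
Note the exception: Be has a higher first ionization energy than B, contrary to the simple trend — removing B's lone 2p electron is easier than breaking Be's filled 2s².
For reference (kJ/mol): Be 900, B 801, N 1402.
So from highest to lowest: N > Be > B.

N > Be > B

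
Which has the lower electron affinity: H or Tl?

Adding an electron releases more energy for atoms nearer the top right (short of the noble gases).
Here both period and group differ, so the two effects have to be weighed against each other.
H > Tl: the two effects oppose for this pair; the down-group effect wins (73 vs 19 kJ/mol).
Tabulated electron affinity (kJ/mol): H 73, Tl 19.
So Tl has the lower electron affinity (Tl < H).

Tl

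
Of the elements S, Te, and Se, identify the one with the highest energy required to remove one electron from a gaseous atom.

S

S is in period 3, group 16; Se is in period 4, group 16; Te is in period 5, group 16.
Across a period the outer electron is held more tightly (higher IE₁); down a group it sits in a higher shell, more shielded, and comes off more easily.
All are in group 16, so first ionization energy increases up the group.
The highest energy required to remove one electron from a gaseous atom among these belongs to S.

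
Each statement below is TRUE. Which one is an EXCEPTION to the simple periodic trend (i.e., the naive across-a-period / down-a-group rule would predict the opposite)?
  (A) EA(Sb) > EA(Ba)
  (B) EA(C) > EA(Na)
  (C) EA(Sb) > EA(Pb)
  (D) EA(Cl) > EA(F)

(D)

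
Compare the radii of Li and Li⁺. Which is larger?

Forming Li⁺ removes 1 electron from Li. Fewer electrons for the same nuclear charge means less shielding and a higher Z_eff on the remaining electrons, and for main-group metals the entire outer shell is lost.
A cation is smaller than its parent atom: Li⁺ < Li.

Li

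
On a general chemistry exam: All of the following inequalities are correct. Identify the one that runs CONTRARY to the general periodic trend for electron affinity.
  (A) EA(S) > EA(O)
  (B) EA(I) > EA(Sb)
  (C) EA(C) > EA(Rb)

(A)

The general trend: electron affinity increases across a period and decreases down a group.
(A) S (period 3, group 16) vs O (period 2, group 16): the stated order contradicts the simple trend.
(B) I (period 5, group 17) vs Sb (period 5, group 15): the stated order agrees with the simple trend.
(C) C (period 2, group 14) vs Rb (period 5, group 1): the stated order agrees with the simple trend.
The exception is (A): the compact 2p subshell of O repels the added electron more than S's larger 3p does.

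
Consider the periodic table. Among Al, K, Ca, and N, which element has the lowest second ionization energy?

Ca

Consider each +1 ion: Al⁺ still has 2 valence electrons; K⁺ is the bare [Ar] core; Ca⁺ still has 1 valence electron; N⁺ still has 4 valence electrons.
Pulling an electron out of a noble-gas core costs far more than removing a remaining valence electron, so K sits at the high end of IE_2.
Valence configurations: Al⁺ [Ne]3s², Ca⁺ [Ar]4s¹, N⁺ [He]2s²2p².
Tabulated IE_2 (kJ/mol): Al 1817, K 3052, Ca 1145, N 2856.
Putting it together, IE_2: Ca < Al < N < K.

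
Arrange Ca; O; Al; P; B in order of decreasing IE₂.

IE_2 is the cost of taking one more electron from the +1 cation: Ca⁺ still has 1 valence electron; O⁺ still has 5 valence electrons; Al⁺ still has 2 valence electrons; P⁺ still has 4 valence electrons; B⁺ still has 2 valence electrons.
All are still removing valence electrons, so compare the +1 ions as you would atoms: IE_2 generally rises across a period (higher Z_eff) and falls down a group (larger shell), subject to the usual subshell exceptions.
Valence configurations: Ca⁺ [Ar]4s¹, O⁺ [He]2s²2p³, Al⁺ [Ne]3s², P⁺ [Ne]3s²3p², B⁺ [He]2s².
Approximate IE_2 values (kJ/mol): Ca 1145, O 3388, Al 1817, P 1907, B 2427.
So the second ionization energies run Ca < Al < P < B < O.

O, B, P, Al, Ca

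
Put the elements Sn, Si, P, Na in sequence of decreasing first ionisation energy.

Na is in period 3, group 1; Si is in period 3, group 14; P is in period 3, group 15; Sn is in period 5, group 14.
First ionization energy rises across a period (greater Z_eff holds electrons more tightly) and falls down a group (valence electrons are farther from the nucleus).
Here both period and group differ, so the two effects have to be weighed against each other.
Sn > Na: period and group pull opposite ways; the across-period shift dominates (709 vs 496 kJ/mol).
Si > Sn: they share group 14; the group trend gives Si the larger value.
P > Si: both are in period 3; the period trend gives P the larger value.
Tabulated first ionization energy (kJ/mol): Na 496, Si 786, P 1012, Sn 709.
So from highest to lowest: P > Si > Sn > Na.

P > Si > Sn > Na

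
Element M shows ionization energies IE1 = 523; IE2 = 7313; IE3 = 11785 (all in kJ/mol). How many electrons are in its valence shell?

Look for the largest jump between consecutive ionization energies: IE2/IE1 ≈ 14.0, far larger than any earlier ratio.
That jump marks the point where a core electron is being removed. So the atom has 1 valence electron.

1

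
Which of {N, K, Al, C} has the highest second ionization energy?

K

Consider each +1 ion: N⁺ still has 4 valence electrons; K⁺ is the bare [Ar] core; Al⁺ still has 2 valence electrons; C⁺ still has 3 valence electrons.
Core electrons are held far more tightly than valence electrons, so K tops the IE_2 order.
Valence configurations: N⁺ [He]2s²2p², Al⁺ [Ne]3s², C⁺ [He]2s²2p¹.
The numbers (kJ/mol): N 2856, K 3052, Al 1817, C 2353.
Putting it together, IE_2: Al < C < N < K.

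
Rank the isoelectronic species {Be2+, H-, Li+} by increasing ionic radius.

Be2+, Li+, H-

All of these have 2 electrons, so size is governed by nuclear charge alone: the more protons, the stronger the pull on the same electron cloud, and the smaller the ion.
Nuclear charges: Be2+ (Z=4), Li+ (Z=3), H- (Z=1).
Smallest to largest: Be2+ < Li+ < H-.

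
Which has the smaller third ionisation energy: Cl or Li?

After 2 electrons have been removed, what remains? Cl²⁺ still has 5 valence electrons; Li²⁺ is already 1 electron into the core.
Core electrons are held far more tightly than valence electrons, so Li tops the IE_3 order.
The numbers (kJ/mol): Cl 3822, Li 11815.
Putting it together, IE_3: Cl < Li.

Cl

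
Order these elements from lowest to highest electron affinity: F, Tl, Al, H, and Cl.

Adding an electron releases more energy for atoms nearer the top right (short of the noble gases).
These span different periods and groups, so the two trends combine.
Al > Tl: Al sits above Tl in group 13, so the down-group effect alone puts Al higher.
H > Al: period and group pull opposite ways; the down-group shift dominates (73 vs 42 kJ/mol).
F > H: the two effects oppose for this pair; the across-period effect wins (328 vs 73 kJ/mol).
Cl > F: this pair runs against the simple trend — see the exception note.
Note the exception: Cl has a higher electron affinity than F, contrary to the simple trend — F's small 2p subshell makes the incoming electron feel strong e⁻–e⁻ repulsion, so Cl actually releases more energy on gaining an electron.
For reference (kJ/mol): H 73, F 328, Al 42, Cl 349, Tl 19.
So from lowest to highest: Tl < Al < H < F < Cl.

Tl < Al < H < F < Cl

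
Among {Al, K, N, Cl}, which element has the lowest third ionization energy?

Consider each +2 ion: Al²⁺ still has 1 valence electron; K²⁺ is already 1 electron into the core; N²⁺ still has 3 valence electrons; Cl²⁺ still has 5 valence electrons.
Usually core removal costs more than valence removal, but here the competition is close: a tightly held n=2 valence electron can cost more to remove than an n=3 core electron, so the actual values have to decide it.
Valence configurations: Al²⁺ [Ne]3s¹, N²⁺ [He]2s²2p¹, Cl²⁺ [Ne]3s²3p³.
The numbers (kJ/mol): Al 2745, K 4420, N 4578, Cl 3822.
Overall IE_3 order: Al < Cl < K < N.

Al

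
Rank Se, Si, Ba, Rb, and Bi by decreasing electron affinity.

Se, Si, Bi, Rb, Ba

Si is in period 3, group 14; Se is in period 4, group 16; Rb is in period 5, group 1; Ba is in period 6, group 2; Bi is in period 6, group 15.
Adding an electron releases more energy for atoms nearer the top right (short of the noble gases).
These span different periods and groups, so the two trends combine.
Rb > Ba: the two effects oppose for this pair; the down-group effect wins (47 vs 14 kJ/mol).
Bi > Rb: the two effects oppose for this pair; the across-period effect wins (91 vs 47 kJ/mol).
Si > Bi: the two effects oppose for this pair; the down-group effect wins (134 vs 91 kJ/mol).
Se > Si: period and group pull opposite ways; the across-period shift dominates (195 vs 134 kJ/mol).
Approximate values (kJ/mol): Si 134, Se 195, Rb 47, Ba 14, Bi 91.
So from highest to lowest: Se > Si > Bi > Rb > Ba.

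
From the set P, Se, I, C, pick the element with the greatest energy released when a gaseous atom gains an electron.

I

Electron affinity generally becomes more exothermic across a period toward the halogens and less exothermic down a group.
A diagonal step moves right (one effect) and down (the opposite effect) at once.
C > P: the two effects oppose for this pair; the down-group effect wins (122 vs 72 kJ/mol).
Se > C: the two effects oppose for this pair; the across-period effect wins (195 vs 122 kJ/mol).
I > Se: period and group pull opposite ways; the across-period shift dominates (295 vs 195 kJ/mol).
Approximate values (kJ/mol): C 122, P 72, Se 195, I 295.
The greatest energy released when a gaseous atom gains an electron among these belongs to I.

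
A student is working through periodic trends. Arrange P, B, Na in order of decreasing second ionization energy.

Na > B > P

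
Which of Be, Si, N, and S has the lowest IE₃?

Si

After 2 electrons have been removed, what remains? Be²⁺ is the bare [He] core; Si²⁺ still has 2 valence electrons; N²⁺ still has 3 valence electrons; S²⁺ still has 4 valence electrons.
Breaking into a closed-shell core is much more expensive than removing a leftover valence electron — Be has the largest IE_3 here.
Valence configurations: Si²⁺ [Ne]3s², N²⁺ [He]2s²2p¹, S²⁺ [Ne]3s²3p².
Approximate IE_3 values (kJ/mol): Be 14849, Si 3232, N 4578, S 3357.
Overall IE_3 order: Si < S < N < Be.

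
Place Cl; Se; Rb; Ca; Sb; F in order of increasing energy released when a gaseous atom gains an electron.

Adding an electron releases more energy for atoms nearer the top right (short of the noble gases).
Neither a single period nor a single group — weigh both effects.
Rb > Ca: this pair runs against the simple trend — see the exception note.
Sb > Rb: both are in period 5; the period trend gives Sb the larger value.
Se > Sb: relative to Sb, both the across-period and down-group shifts push Se's electron affinity up.
F > Se: relative to Se, both the across-period and down-group shifts push F's electron affinity up.
Cl > F: this pair runs against the simple trend — see the exception note.
Note the exception: Rb has a higher electron affinity than Ca, contrary to the simple trend — adding an electron to Ca (ns²) has to open a new, higher-energy np subshell, which is unfavourable.
Note the exception: Cl has a higher electron affinity than F, contrary to the simple trend — F's small 2p subshell makes the incoming electron feel strong e⁻–e⁻ repulsion, so Cl actually releases more energy on gaining an electron.
For reference (kJ/mol): F 328, Cl 349, Ca 2, Se 195, Rb 47, Sb 103.
So from lowest to highest: Ca < Rb < Sb < Se < F < Cl.

Ca < Rb < Sb < Se < F < Cl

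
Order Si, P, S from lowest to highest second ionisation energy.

After 1 electron has been removed, what remains? Si⁺ still has 3 valence electrons; P⁺ still has 4 valence electrons; S⁺ still has 5 valence electrons.
All are still removing valence electrons, so compare the +1 ions as you would atoms: IE_2 generally rises across a period (higher Z_eff) and falls down a group (larger shell), subject to the usual subshell exceptions.
Valence configurations: Si⁺ [Ne]3s²3p¹, P⁺ [Ne]3s²3p², S⁺ [Ne]3s²3p³.
Approximate IE_2 values (kJ/mol): Si 1577, P 1907, S 2252.
Putting it together, IE_2: Si < P < S.

Si, P, S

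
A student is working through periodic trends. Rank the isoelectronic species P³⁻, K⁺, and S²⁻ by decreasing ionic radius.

P³⁻, S²⁻, K⁺

All of these have 18 electrons, so size is governed by nuclear charge alone: the more protons, the stronger the pull on the same electron cloud, and the smaller the ion.
Nuclear charges: K⁺ (Z=19), S²⁻ (Z=16), P³⁻ (Z=15).
Largest to smallest: P³⁻ > S²⁻ > K⁺.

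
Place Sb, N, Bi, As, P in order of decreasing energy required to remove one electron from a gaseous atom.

N is in period 2, group 15; P is in period 3, group 15; As is in period 4, group 15; Sb is in period 5, group 15; Bi is in period 6, group 15.
Across a period the outer electron is held more tightly (higher IE₁); down a group it sits in a higher shell, more shielded, and comes off more easily.
All are in group 15, so first ionization energy increases up the group.
So from highest to lowest: N > P > As > Sb > Bi.

N > P > As > Sb > Bi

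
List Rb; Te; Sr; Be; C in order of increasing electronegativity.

Be is in period 2, group 2; C is in period 2, group 14; Rb is in period 5, group 1; Sr is in period 5, group 2; Te is in period 5, group 16.
EN rises left→right (higher Z_eff, smaller atoms) and falls top→bottom (larger, more shielded atoms).
Here both period and group differ, so the two effects have to be weighed against each other.
Sr > Rb: Sr lies to the right of Rb in period 5, so the across-period effect alone puts Sr higher.
Be > Sr: Be sits above Sr in group 2, so the down-group effect alone puts Be higher.
Te > Be: the two effects oppose for this pair; the across-period effect wins (2.10 vs 1.57).
C > Te: period and group pull opposite ways; the down-group shift dominates (2.55 vs 2.10).
Tabulated electronegativity (Pauling): Be 1.57, C 2.55, Rb 0.82, Sr 0.95, Te 2.10.
So from lowest to highest: Rb < Sr < Be < Te < C.

Rb, Sr, Be, Te, C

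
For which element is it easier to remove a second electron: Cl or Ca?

Ca

Consider each +1 ion: Cl⁺ still has 6 valence electrons; Ca⁺ still has 1 valence electron.
All are still removing valence electrons, so compare the +1 ions as you would atoms: IE_2 generally rises across a period (higher Z_eff) and falls down a group (larger shell), subject to the usual subshell exceptions.
Valence configurations: Cl⁺ [Ne]3s²3p⁴, Ca⁺ [Ar]4s¹.
The numbers (kJ/mol): Cl 2298, Ca 1145.
Hence IE_2: Ca < Cl.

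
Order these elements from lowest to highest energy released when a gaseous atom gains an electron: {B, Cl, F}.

B is in period 2, group 13; F is in period 2, group 17; Cl is in period 3, group 17.
Electron affinity generally becomes more exothermic across a period toward the halogens and less exothermic down a group.
Here both period and group differ, so the two effects have to be weighed against each other.
F > B: F lies to the right of B in period 2, so the across-period effect alone puts F higher.
Cl > F: this pair runs against the simple trend — see the exception note.
Note the exception: Cl has a higher electron affinity than F, contrary to the simple trend — F's small 2p subshell makes the incoming electron feel strong e⁻–e⁻ repulsion, so Cl actually releases more energy on gaining an electron.
Approximate values (kJ/mol): B 27, F 328, Cl 349.
So from lowest to highest: B < F < Cl.

B, F, Cl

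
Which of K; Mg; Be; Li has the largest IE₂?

Consider each +1 ion: K⁺ is the bare [Ar] core; Mg⁺ still has 1 valence electron; Be⁺ still has 1 valence electron; Li⁺ is the bare [He] core.
Core electrons are held far more tightly than valence electrons, so K and Li top the IE_2 order.
Valence configurations: Mg⁺ [Ne]3s¹, Be⁺ [He]2s¹.
Approximate IE_2 values (kJ/mol): K 3052, Mg 1451, Be 1757, Li 7298.
Overall IE_2 order: Mg < Be < K < Li.

Li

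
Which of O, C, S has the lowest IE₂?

The second ionization energy removes an electron from the +1 ion. For each element: O⁺ still has 5 valence electrons; C⁺ still has 3 valence electrons; S⁺ still has 5 valence electrons.
All are still removing valence electrons, so compare the +1 ions as you would atoms: IE_2 generally rises across a period (higher Z_eff) and falls down a group (larger shell), subject to the usual subshell exceptions.
Valence configurations: O⁺ [He]2s²2p³, C⁺ [He]2s²2p¹, S⁺ [Ne]3s²3p³.
Approximate IE_2 values (kJ/mol): O 3388, C 2353, S 2252.
So the second ionization energies run S < C < O.

S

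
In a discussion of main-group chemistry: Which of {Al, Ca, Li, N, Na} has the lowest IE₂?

Consider each +1 ion: Al⁺ still has 2 valence electrons; Ca⁺ still has 1 valence electron; Li⁺ is the bare [He] core; N⁺ still has 4 valence electrons; Na⁺ is the bare [Ne] core.
Pulling an electron out of a noble-gas core costs far more than removing a remaining valence electron, so Na and Li sit at the high end of IE_2.
Valence configurations: Al⁺ [Ne]3s², Ca⁺ [Ar]4s¹, N⁺ [He]2s²2p².
Tabulated IE_2 (kJ/mol): Al 1817, Ca 1145, Li 7298, N 2856, Na 4562.
So the second ionization energies run Ca < Al < N < Na < Li.

Ca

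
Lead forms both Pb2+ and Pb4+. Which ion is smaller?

Pb4+

Both ions have Z = 82 protons, but Pb4+ has lost more electrons, so its remaining electrons feel a larger effective nuclear charge per electron and are pulled in more tightly.
Higher positive charge → smaller ion, so Pb2+ > Pb4+.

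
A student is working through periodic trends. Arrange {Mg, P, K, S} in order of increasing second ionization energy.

Mg, P, S, K

Consider each +1 ion: Mg⁺ still has 1 valence electron; P⁺ still has 4 valence electrons; K⁺ is the bare [Ar] core; S⁺ still has 5 valence electrons.
Pulling an electron out of a noble-gas core costs far more than removing a remaining valence electron, so K sits at the high end of IE_2.
Valence configurations: Mg⁺ [Ne]3s¹, P⁺ [Ne]3s²3p², S⁺ [Ne]3s²3p³.
The numbers (kJ/mol): Mg 1451, P 1907, K 3052, S 2252.
So the second ionization energies run Mg < P < S < K.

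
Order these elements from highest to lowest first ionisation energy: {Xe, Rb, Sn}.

Rb is in period 5, group 1; Sn is in period 5, group 14; Xe is in period 5, group 18.
First ionization energy rises across a period (greater Z_eff holds electrons more tightly) and falls down a group (valence electrons are farther from the nucleus).
All lie in period 5, so first ionization energy increases left to right.
So from highest to lowest: Xe > Sn > Rb.

Xe > Sn > Rb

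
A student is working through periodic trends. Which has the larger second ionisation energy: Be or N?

N

After 1 electron has been removed, what remains? Be⁺ still has 1 valence electron; N⁺ still has 4 valence electrons.
All are still removing valence electrons, so compare the +1 ions as you would atoms: IE_2 generally rises across a period (higher Z_eff) and falls down a group (larger shell), subject to the usual subshell exceptions.
Valence configurations: Be⁺ [He]2s¹, N⁺ [He]2s²2p².
Approximate IE_2 values (kJ/mol): Be 1757, N 2856.
Overall IE_2 order: Be < N.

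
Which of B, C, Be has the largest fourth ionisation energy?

B

IE_4 is the cost of taking one more electron from the +3 cation: B³⁺ is the bare [He] core; C³⁺ still has 1 valence electron; Be³⁺ is already 1 electron into the core.
Core electrons are held far more tightly than valence electrons, so Be and B top the IE_4 order.
The numbers (kJ/mol): B 25026, C 6223, Be 21007.
Overall IE_4 order: C < Be < B.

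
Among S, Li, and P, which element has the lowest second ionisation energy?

Consider each +1 ion: S⁺ still has 5 valence electrons; Li⁺ is the bare [He] core; P⁺ still has 4 valence electrons.
Pulling an electron out of a noble-gas core costs far more than removing a remaining valence electron, so Li sits at the high end of IE_2.
Valence configurations: S⁺ [Ne]3s²3p³, P⁺ [Ne]3s²3p².
Tabulated IE_2 (kJ/mol): S 2252, Li 7298, P 1907.
Putting it together, IE_2: P < S < Li.

P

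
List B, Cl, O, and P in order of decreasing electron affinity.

B is in period 2, group 13; O is in period 2, group 16; P is in period 3, group 15; Cl is in period 3, group 17.
Adding an electron releases more energy for atoms nearer the top right (short of the noble gases).
These span different periods and groups, so the two trends combine.
P > B: the two effects oppose for this pair; the across-period effect wins (72 vs 27 kJ/mol).
O > P: relative to P, both the across-period and down-group shifts push O's electron affinity up.
Cl > O: the two effects oppose for this pair; the across-period effect wins (349 vs 141 kJ/mol).
Approximate values (kJ/mol): B 27, O 141, P 72, Cl 349.
So from highest to lowest: Cl > O > P > B.

Cl > O > P > B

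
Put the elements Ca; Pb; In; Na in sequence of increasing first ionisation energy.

Na < In < Ca < Pb

Na is in period 3, group 1; Ca is in period 4, group 2; In is in period 5, group 13; Pb is in period 6, group 14.
Across a period the outer electron is held more tightly (higher IE₁); down a group it sits in a higher shell, more shielded, and comes off more easily.
A diagonal step moves right (one effect) and down (the opposite effect) at once.
In > Na: period and group pull opposite ways; the across-period shift dominates (558 vs 496 kJ/mol).
Ca > In: period and group pull opposite ways; the down-group shift dominates (590 vs 558 kJ/mol).
Pb > Ca: period and group pull opposite ways; the across-period shift dominates (716 vs 590 kJ/mol).
Tabulated first ionization energy (kJ/mol): Na 496, Ca 590, In 558, Pb 716.
So from lowest to highest: Na < In < Ca < Pb.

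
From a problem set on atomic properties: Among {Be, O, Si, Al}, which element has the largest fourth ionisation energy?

Be

IE_4 is the cost of taking one more electron from the +3 cation: Be³⁺ is already 1 electron into the core; O³⁺ still has 3 valence electrons; Si³⁺ still has 1 valence electron; Al³⁺ is the bare [Ne] core.
Pulling an electron out of a noble-gas core costs far more than removing a remaining valence electron, so Al and Be sit at the high end of IE_4.
Valence configurations: O³⁺ [He]2s²2p¹, Si³⁺ [Ne]3s¹.
Tabulated IE_4 (kJ/mol): Be 21007, O 7469, Si 4356, Al 11577.
So the fourth ionization energies run Si < O < Al < Be.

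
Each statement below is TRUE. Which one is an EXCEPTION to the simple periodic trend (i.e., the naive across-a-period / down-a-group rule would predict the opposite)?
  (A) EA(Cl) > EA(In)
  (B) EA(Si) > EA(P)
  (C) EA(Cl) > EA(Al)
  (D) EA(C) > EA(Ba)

(B)

The general trend: electron affinity increases across a period and decreases down a group.
(A) Cl (period 3, group 17) vs In (period 5, group 13): the stated order agrees with the simple trend.
(B) Si (period 3, group 14) vs P (period 3, group 15): the stated order contradicts the simple trend.
(C) Cl (period 3, group 17) vs Al (period 3, group 13): the stated order agrees with the simple trend.
(D) C (period 2, group 14) vs Ba (period 6, group 2): the stated order agrees with the simple trend.
The exception is (B): adding an electron to P's half-filled 3p³ is unfavourable, so Si (3p²) has the more exothermic EA.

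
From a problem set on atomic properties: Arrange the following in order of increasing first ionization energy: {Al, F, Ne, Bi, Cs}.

F is in period 2, group 17; Ne is in period 2, group 18; Al is in period 3, group 13; Cs is in period 6, group 1; Bi is in period 6, group 15.
First ionization energy rises across a period (greater Z_eff holds electrons more tightly) and falls down a group (valence electrons are farther from the nucleus).
Neither a single period nor a single group — weigh both effects.
Al > Cs: relative to Cs, both the across-period and down-group shifts push Al's first ionization energy up.
Bi > Al: the two effects oppose for this pair; the across-period effect wins (703 vs 578 kJ/mol).
F > Bi: both effects reinforce here, so F is clearly the higher of the two.
Ne > F: Ne lies to the right of F in period 2, so the across-period effect alone puts Ne higher.
Tabulated first ionization energy (kJ/mol): F 1681, Ne 2081, Al 578, Cs 376, Bi 703.
So from lowest to highest: Cs < Al < Bi < F < Ne.

Cs < Al < Bi < F < Ne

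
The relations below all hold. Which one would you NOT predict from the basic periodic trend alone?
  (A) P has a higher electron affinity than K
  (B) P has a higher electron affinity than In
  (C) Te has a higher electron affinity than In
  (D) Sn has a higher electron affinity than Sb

The general trend: electron affinity increases across a period and decreases down a group.
(A) P (period 3, group 15) vs K (period 4, group 1): the stated order agrees with the simple trend.
(B) P (period 3, group 15) vs In (period 5, group 13): the stated order agrees with the simple trend.
(C) Te (period 5, group 16) vs In (period 5, group 13): the stated order agrees with the simple trend.
(D) Sn (period 5, group 14) vs Sb (period 5, group 15): the stated order contradicts the simple trend.
The exception is (D): adding an electron to Sb's half-filled 5p³ is unfavourable, so Sn has the more exothermic EA.

(D)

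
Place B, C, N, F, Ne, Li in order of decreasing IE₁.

Li is in period 2, group 1; B is in period 2, group 13; C is in period 2, group 14; N is in period 2, group 15; F is in period 2, group 17; Ne is in period 2, group 18.
Across a period the outer electron is held more tightly (higher IE₁); down a group it sits in a higher shell, more shielded, and comes off more easily.
All lie in period 2, so first ionization energy increases left to right.
So from highest to lowest: Ne > F > N > C > B > Li.

Ne > F > N > C > B > Li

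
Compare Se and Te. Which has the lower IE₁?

Te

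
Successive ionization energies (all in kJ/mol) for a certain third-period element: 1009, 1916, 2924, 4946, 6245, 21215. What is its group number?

Look for the largest jump between consecutive ionization energies: IE6/IE5 ≈ 3.4, far larger than any earlier ratio.
That jump marks the point where a core electron is being removed. So the atom has 5 valence electrons.
A main-group element with 5 valence electrons is in group 15.

Group 15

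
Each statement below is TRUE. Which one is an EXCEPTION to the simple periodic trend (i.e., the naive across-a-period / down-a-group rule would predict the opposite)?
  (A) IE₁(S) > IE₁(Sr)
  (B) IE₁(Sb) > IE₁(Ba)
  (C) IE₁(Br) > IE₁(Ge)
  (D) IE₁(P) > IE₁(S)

(D)

The general trend: first ionisation energy increases across a period and decreases down a group.
(A) S (period 3, group 16) vs Sr (period 5, group 2): the stated order agrees with the simple trend.
(B) Sb (period 5, group 15) vs Ba (period 6, group 2): the stated order agrees with the simple trend.
(C) Br (period 4, group 17) vs Ge (period 4, group 14): the stated order agrees with the simple trend.
(D) P (period 3, group 15) vs S (period 3, group 16): the stated order contradicts the simple trend.
The exception is (D): S (3p⁴) ionizes more easily than half-filled P (3p³) because the paired 3p electron in S is pushed out by e⁻–e⁻ repulsion.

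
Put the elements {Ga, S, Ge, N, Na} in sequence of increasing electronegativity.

Na < Ga < Ge < S < N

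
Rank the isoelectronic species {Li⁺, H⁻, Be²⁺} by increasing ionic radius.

All of these have 2 electrons, so size is governed by nuclear charge alone: the more protons, the stronger the pull on the same electron cloud, and the smaller the ion.
Nuclear charges: Be²⁺ (Z=4), Li⁺ (Z=3), H⁻ (Z=1).
Smallest to largest: Be²⁺ < Li⁺ < H⁻.

Be²⁺, Li⁺, H⁻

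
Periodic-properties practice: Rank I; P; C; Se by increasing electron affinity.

P, C, Se, I

EA tends to increase across a period and decrease down a group, though the pattern is less regular than for IE or radius.
These sit on a diagonal, where the across-period and down-group effects partly cancel.
C > P: period and group pull opposite ways; the down-group shift dominates (122 vs 72 kJ/mol).
Se > C: the two effects oppose for this pair; the across-period effect wins (195 vs 122 kJ/mol).
I > Se: the two effects oppose for this pair; the across-period effect wins (295 vs 195 kJ/mol).
For reference (kJ/mol): C 122, P 72, Se 195, I 295.
So from lowest to highest: P < C < Se < I.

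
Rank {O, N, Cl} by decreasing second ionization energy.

Consider each +1 ion: O⁺ still has 5 valence electrons; N⁺ still has 4 valence electrons; Cl⁺ still has 6 valence electrons.
All are still removing valence electrons, so compare the +1 ions as you would atoms: IE_2 generally rises across a period (higher Z_eff) and falls down a group (larger shell), subject to the usual subshell exceptions.
Valence configurations: O⁺ [He]2s²2p³, N⁺ [He]2s²2p², Cl⁺ [Ne]3s²3p⁴.
Approximate IE_2 values (kJ/mol): O 3388, N 2856, Cl 2298.
Putting it together, IE_2: Cl < N < O.

O > N > Cl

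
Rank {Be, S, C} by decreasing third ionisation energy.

Be, C, S

The third ionization energy removes an electron from the +2 ion. For each element: Be²⁺ is the bare [He] core; S²⁺ still has 4 valence electrons; C²⁺ still has 2 valence electrons.
Core electrons are held far more tightly than valence electrons, so Be tops the IE_3 order.
Valence configurations: S²⁺ [Ne]3s²3p², C²⁺ [He]2s².
Tabulated IE_3 (kJ/mol): Be 14849, S 3357, C 4620.
So the third ionization energies run S < C < Be.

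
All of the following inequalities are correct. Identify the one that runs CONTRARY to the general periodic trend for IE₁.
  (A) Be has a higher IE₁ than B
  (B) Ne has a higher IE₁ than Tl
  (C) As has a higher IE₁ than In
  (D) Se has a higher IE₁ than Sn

(A)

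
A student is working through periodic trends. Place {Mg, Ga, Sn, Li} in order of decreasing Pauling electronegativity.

Sn > Ga > Mg > Li

Li is in period 2, group 1; Mg is in period 3, group 2; Ga is in period 4, group 13; Sn is in period 5, group 14.
Atoms toward the upper right of the periodic table pull bonding electrons most strongly.
A diagonal step moves right (one effect) and down (the opposite effect) at once.
Mg > Li: the two effects oppose for this pair; the across-period effect wins (1.31 vs 0.98).
Ga > Mg: the two effects oppose for this pair; the across-period effect wins (1.81 vs 1.31).
Sn > Ga: the two effects oppose for this pair; the across-period effect wins (1.96 vs 1.81).
Tabulated electronegativity (Pauling): Li 0.98, Mg 1.31, Ga 1.81, Sn 1.96.
So from highest to lowest: Sn > Ga > Mg > Li.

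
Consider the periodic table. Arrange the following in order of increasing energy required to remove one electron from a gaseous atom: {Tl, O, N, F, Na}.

Na < Tl < O < N < F

Removing the outermost electron gets harder across a period and easier down a group.
Neither a single period nor a single group — weigh both effects.
Tl > Na: period and group pull opposite ways; the across-period shift dominates (589 vs 496 kJ/mol).
O > Tl: relative to Tl, both the across-period and down-group shifts push O's first ionization energy up.
N > O: this pair runs against the simple trend — see the exception note.
F > N: F lies to the right of N in period 2, so the across-period effect alone puts F higher.
Note the exception: N has a higher first ionization energy than O, contrary to the simple trend — pairing an electron in O's 2p⁴ costs repulsion energy, so O ionizes more easily than half-filled N (2p³).
Approximate values (kJ/mol): N 1402, O 1314, F 1681, Na 496, Tl 589.
So from lowest to highest: Na < Tl < O < N < F.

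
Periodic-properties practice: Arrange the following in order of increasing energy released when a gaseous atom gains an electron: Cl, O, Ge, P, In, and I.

Electron affinity generally becomes more exothermic across a period toward the halogens and less exothermic down a group.
Neither a single period nor a single group — weigh both effects.
P > In: both effects reinforce here, so P is clearly the higher of the two.
Ge > P: this pair runs against the simple trend — see the exception note.
O > Ge: both effects reinforce here, so O is clearly the higher of the two.
I > O: period and group pull opposite ways; the across-period shift dominates (295 vs 141 kJ/mol).
Cl > I: Cl sits above I in group 17, so the down-group effect alone puts Cl higher.
Note the exception: Ge has a higher electron affinity than P, contrary to the simple trend — adding an electron to P's half-filled np³ subshell costs electron-pairing energy.
Approximate values (kJ/mol): O 141, P 72, Cl 349, Ge 119, In 29, I 295.
So from lowest to highest: In < P < Ge < O < I < Cl.

In < P < Ge < O < I < Cl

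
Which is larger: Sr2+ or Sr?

Sr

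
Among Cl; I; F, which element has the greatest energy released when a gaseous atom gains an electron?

Cl

F is in period 2, group 17; Cl is in period 3, group 17; I is in period 5, group 17.
Atoms with high Z_eff and room in the valence shell (especially the halogens) have the most exothermic electron affinities.
All are in group 17; the group trend (electron affinity increases up the group) applies, with the exception below.
Note the exception: Cl has a higher electron affinity than F, contrary to the simple trend — F's small 2p subshell makes the incoming electron feel strong e⁻–e⁻ repulsion, so Cl actually releases more energy on gaining an electron.
Tabulated electron affinity (kJ/mol): F 328, Cl 349, I 295.
The greatest energy released when a gaseous atom gains an electron among these belongs to Cl.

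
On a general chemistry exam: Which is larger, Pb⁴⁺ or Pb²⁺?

Pb²⁺

Both ions have Z = 82 protons, but Pb⁴⁺ has lost more electrons, so its remaining electrons feel a larger effective nuclear charge per electron and are pulled in more tightly.
Higher positive charge → smaller ion, so Pb²⁺ > Pb⁴⁺.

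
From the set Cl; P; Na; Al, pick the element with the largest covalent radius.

Na

Na is in period 3, group 1; Al is in period 3, group 13; P is in period 3, group 15; Cl is in period 3, group 17.
Atomic radius shrinks across a period as nuclear charge pulls the same shell inward, and grows down a group as new shells are added.
All lie in period 3, so atomic radius increases right to left.
The largest covalent radius among these belongs to Na.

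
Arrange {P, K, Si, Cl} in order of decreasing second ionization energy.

The second ionization energy removes an electron from the +1 ion. For each element: P⁺ still has 4 valence electrons; K⁺ is the bare [Ar] core; Si⁺ still has 3 valence electrons; Cl⁺ still has 6 valence electrons.
Pulling an electron out of a noble-gas core costs far more than removing a remaining valence electron, so K sits at the high end of IE_2.
Valence configurations: P⁺ [Ne]3s²3p², Si⁺ [Ne]3s²3p¹, Cl⁺ [Ne]3s²3p⁴.
The numbers (kJ/mol): P 1907, K 3052, Si 1577, Cl 2298.
Putting it together, IE_2: Si < P < Cl < K.

K, Cl, P, Si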